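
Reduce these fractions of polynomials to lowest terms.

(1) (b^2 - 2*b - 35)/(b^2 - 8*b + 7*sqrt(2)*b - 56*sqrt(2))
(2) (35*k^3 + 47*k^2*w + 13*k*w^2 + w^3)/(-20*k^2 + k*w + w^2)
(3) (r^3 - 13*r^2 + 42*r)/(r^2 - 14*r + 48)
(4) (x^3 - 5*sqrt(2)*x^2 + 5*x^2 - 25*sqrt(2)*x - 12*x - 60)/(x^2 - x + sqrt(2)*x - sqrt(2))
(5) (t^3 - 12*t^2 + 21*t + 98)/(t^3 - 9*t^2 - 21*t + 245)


(1) = (b^2 - 2*b - 35)/(b^2 + b*(-8 + 7*sqrt(2)) - 56*sqrt(2))
(2) = (7*k^2 + 8*k*w + w^2)/(-4*k + w)
(3) = (r^2 - 7*r)/(r - 8)
(4) = (x^2 + x*(5 - 6*sqrt(2)) - 30*sqrt(2))/(x - 1)
(5) = (t + 2)/(t + 5)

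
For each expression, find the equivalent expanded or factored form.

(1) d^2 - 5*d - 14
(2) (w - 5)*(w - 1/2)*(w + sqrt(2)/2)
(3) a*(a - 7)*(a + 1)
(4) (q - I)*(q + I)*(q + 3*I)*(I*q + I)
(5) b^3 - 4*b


(1) = (d - 7)*(d + 2)
(2) = w^3 - 11*w^2/2 + sqrt(2)*w^2/2 - 11*sqrt(2)*w/4 + 5*w/2 + 5*sqrt(2)/4
(3) = a^3 - 6*a^2 - 7*a
(4) = I*q^4 - 3*q^3 + I*q^3 - 3*q^2 + I*q^2 - 3*q + I*q - 3
(5) = b*(b - 2)*(b + 2)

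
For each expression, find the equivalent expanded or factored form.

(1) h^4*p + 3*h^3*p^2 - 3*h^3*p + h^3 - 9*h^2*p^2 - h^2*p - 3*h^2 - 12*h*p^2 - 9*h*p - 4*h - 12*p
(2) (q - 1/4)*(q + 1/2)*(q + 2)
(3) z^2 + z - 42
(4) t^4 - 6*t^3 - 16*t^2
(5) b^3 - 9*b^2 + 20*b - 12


(1) = (h - 4)*(h + 1)*(h + 3*p)*(h*p + 1)
(2) = q^3 + 9*q^2/4 + 3*q/8 - 1/4
(3) = (z - 6)*(z + 7)
(4) = t^2*(t - 8)*(t + 2)
(5) = (b - 6)*(b - 2)*(b - 1)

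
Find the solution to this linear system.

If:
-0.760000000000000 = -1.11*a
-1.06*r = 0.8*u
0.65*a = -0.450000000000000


Then:
No Solution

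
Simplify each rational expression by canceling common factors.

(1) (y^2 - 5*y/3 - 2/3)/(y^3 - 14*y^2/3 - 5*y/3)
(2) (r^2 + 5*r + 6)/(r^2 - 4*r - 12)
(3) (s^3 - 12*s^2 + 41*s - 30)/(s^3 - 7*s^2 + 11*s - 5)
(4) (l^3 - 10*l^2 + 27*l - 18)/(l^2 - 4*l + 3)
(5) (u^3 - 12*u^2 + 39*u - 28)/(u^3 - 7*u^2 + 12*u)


(1) = (y - 2)/(y^2 - 5*y)
(2) = (r + 3)/(r - 6)
(3) = (s - 6)/(s - 1)
(4) = l - 6
(5) = (u^2 - 8*u + 7)/(u^2 - 3*u)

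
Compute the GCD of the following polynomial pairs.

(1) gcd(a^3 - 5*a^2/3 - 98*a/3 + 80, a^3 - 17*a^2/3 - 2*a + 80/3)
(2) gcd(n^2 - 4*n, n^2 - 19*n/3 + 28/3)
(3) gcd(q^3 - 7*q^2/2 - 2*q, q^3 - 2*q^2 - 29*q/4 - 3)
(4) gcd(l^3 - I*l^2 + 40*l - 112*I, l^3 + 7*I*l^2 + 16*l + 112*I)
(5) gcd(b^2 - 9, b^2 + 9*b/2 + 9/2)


(1) = gcd((a - 5)*(a - 8/3)*(a + 6), (a - 5)*(a - 8/3)*(a + 2)) = a^2 - 23*a/3 + 40/3
(2) = n - 4
(3) = q^2 - 7*q/2 - 2
(4) = gcd((l - 4*I)^2*(l + 7*I), (l - 4*I)*(l + 4*I)*(l + 7*I)) = l^2 + 3*I*l + 28
(5) = gcd((b - 3)*(b + 3), (b + 3/2)*(b + 3)) = b + 3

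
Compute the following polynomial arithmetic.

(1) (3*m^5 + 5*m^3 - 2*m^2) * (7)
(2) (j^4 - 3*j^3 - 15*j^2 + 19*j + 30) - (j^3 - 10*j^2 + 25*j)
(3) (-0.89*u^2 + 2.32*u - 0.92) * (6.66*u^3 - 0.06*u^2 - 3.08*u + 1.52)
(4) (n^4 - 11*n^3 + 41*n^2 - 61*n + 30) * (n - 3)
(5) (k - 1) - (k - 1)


(1) = 21*m^5 + 35*m^3 - 14*m^2
(2) = j^4 - 4*j^3 - 5*j^2 - 6*j + 30
(3) = -5.9274*u^5 + 15.5046*u^4 - 3.5252*u^3 - 8.4432*u^2 + 6.36*u - 1.3984
(4) = n^5 - 14*n^4 + 74*n^3 - 184*n^2 + 213*n - 90
(5) = 0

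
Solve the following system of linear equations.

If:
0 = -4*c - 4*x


Then:
c = -x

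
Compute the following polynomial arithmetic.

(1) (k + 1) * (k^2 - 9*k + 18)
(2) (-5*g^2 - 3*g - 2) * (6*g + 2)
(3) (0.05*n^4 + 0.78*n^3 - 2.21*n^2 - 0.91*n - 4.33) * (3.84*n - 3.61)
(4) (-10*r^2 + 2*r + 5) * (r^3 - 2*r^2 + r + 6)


(1) = k^3 - 8*k^2 + 9*k + 18
(2) = -30*g^3 - 28*g^2 - 18*g - 4
(3) = 0.192*n^5 + 2.8147*n^4 - 11.3022*n^3 + 4.4837*n^2 - 13.3421*n + 15.6313
(4) = -10*r^5 + 22*r^4 - 9*r^3 - 68*r^2 + 17*r + 30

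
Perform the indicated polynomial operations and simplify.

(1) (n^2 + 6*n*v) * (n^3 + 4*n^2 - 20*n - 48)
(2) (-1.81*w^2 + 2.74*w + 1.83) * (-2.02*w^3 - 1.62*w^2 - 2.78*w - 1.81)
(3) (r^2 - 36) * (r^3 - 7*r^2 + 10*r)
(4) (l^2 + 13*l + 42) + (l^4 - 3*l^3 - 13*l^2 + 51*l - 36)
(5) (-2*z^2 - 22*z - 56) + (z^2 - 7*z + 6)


(1) = n^5 + 6*n^4*v + 4*n^4 + 24*n^3*v - 20*n^3 - 120*n^2*v - 48*n^2 - 288*n*v
(2) = 3.6562*w^5 - 2.6026*w^4 - 3.1036*w^3 - 7.3057*w^2 - 10.0468*w - 3.3123
(3) = r^5 - 7*r^4 - 26*r^3 + 252*r^2 - 360*r
(4) = l^4 - 3*l^3 - 12*l^2 + 64*l + 6
(5) = -z^2 - 29*z - 50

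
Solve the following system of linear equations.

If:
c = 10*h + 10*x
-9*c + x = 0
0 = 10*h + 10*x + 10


Then:
c = -10
h = 89
x = -90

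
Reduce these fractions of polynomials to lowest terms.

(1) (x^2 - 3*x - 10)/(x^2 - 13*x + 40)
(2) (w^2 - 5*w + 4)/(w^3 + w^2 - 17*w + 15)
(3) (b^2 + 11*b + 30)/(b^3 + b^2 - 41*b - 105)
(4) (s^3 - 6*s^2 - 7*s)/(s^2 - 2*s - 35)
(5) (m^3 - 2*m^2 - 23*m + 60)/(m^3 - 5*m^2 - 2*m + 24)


(1) = (x + 2)/(x - 8)
(2) = (w - 4)/(w^2 + 2*w - 15)
(3) = (b + 6)/(b^2 - 4*b - 21)
(4) = (s^2 + s)/(s + 5)
(5) = (m + 5)/(m + 2)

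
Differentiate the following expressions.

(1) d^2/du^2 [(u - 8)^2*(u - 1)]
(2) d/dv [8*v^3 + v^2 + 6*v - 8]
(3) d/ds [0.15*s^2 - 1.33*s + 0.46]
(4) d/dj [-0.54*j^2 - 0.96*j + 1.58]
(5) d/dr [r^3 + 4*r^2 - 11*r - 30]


(1) = 6*u - 34
(2) = 24*v^2 + 2*v + 6
(3) = 0.3*s - 1.33
(4) = -1.08*j - 0.96
(5) = 3*r^2 + 8*r - 11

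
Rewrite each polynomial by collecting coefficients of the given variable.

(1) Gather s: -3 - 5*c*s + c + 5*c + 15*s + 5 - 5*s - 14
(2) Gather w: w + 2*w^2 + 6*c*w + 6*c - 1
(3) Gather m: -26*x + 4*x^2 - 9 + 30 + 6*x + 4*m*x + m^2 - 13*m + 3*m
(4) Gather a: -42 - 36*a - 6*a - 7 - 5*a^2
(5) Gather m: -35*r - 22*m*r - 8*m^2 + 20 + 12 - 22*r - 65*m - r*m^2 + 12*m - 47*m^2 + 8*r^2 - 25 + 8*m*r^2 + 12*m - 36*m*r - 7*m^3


(1) = 6*c + s*(10 - 5*c) - 12
(2) = 6*c + 2*w^2 + w*(6*c + 1) - 1
(3) = m^2 + m*(4*x - 10) + 4*x^2 - 20*x + 21
(4) = -5*a^2 - 42*a - 49
(5) = -7*m^3 + m^2*(-r - 55) + m*(8*r^2 - 58*r - 41) + 8*r^2 - 57*r + 7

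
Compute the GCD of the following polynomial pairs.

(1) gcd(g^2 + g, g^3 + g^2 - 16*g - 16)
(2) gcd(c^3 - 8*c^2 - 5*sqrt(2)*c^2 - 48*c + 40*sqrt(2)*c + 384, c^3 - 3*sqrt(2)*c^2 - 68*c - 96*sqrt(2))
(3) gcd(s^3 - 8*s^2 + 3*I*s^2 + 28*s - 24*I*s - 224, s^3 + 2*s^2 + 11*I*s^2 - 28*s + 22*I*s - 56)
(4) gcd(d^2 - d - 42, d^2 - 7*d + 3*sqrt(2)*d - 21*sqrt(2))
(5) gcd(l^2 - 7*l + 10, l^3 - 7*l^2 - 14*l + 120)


(1) = g + 1
(2) = gcd((c - 8)*(c - 8*sqrt(2))*(c + 3*sqrt(2)), (c - 8*sqrt(2))*(c + 2*sqrt(2))*(c + 3*sqrt(2))) = c^2 - 5*sqrt(2)*c - 48
(3) = s + 7*I
(4) = d - 7
(5) = l - 5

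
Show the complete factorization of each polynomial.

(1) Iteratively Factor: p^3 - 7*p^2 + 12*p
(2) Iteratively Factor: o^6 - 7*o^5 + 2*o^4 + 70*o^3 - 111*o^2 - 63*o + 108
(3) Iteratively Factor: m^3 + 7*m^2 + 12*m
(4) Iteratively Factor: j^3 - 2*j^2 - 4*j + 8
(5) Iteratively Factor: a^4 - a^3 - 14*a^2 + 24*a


(1) = (p)*(p^2 - 7*p + 12) = p*(p - 3)*(p - 4)
(2) = (o - 1)*(o^5 - 6*o^4 - 4*o^3 + 66*o^2 - 45*o - 108) = (o - 4)*(o - 1)*(o^4 - 2*o^3 - 12*o^2 + 18*o + 27) = (o - 4)*(o - 3)*(o - 1)*(o^3 + o^2 - 9*o - 9) = (o - 4)*(o - 3)^2*(o - 1)*(o^2 + 4*o + 3) = (o - 4)*(o - 3)^2*(o - 1)*(o + 3)*(o + 1)
(3) = (m + 3)*(m^2 + 4*m) = (m + 3)*(m + 4)*(m)
(4) = (j - 2)*(j^2 - 4) = (j - 2)^2*(j + 2)
(5) = (a)*(a^3 - a^2 - 14*a + 24) = a*(a + 4)*(a^2 - 5*a + 6) = a*(a - 3)*(a + 4)*(a - 2)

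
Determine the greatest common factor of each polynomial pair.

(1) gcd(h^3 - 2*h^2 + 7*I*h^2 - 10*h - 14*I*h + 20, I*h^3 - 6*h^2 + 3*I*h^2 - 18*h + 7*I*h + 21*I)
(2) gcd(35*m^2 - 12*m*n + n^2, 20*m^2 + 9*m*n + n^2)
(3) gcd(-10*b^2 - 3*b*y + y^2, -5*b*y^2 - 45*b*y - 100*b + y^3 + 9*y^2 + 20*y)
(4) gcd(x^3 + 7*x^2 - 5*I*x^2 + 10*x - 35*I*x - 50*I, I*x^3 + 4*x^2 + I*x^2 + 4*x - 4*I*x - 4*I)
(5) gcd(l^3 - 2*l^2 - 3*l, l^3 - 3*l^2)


(1) = gcd((h - 2)*(h + 2*I)*(h + 5*I), (h + 3)*(h + 7*I)*(I*h + 1)) = 1
(2) = gcd((-7*m + n)*(-5*m + n), (4*m + n)*(5*m + n)) = 1
(3) = gcd((-5*b + y)*(2*b + y), (-5*b + y)*(y + 4)*(y + 5)) = -5*b + y
(4) = 1
(5) = l^2 - 3*l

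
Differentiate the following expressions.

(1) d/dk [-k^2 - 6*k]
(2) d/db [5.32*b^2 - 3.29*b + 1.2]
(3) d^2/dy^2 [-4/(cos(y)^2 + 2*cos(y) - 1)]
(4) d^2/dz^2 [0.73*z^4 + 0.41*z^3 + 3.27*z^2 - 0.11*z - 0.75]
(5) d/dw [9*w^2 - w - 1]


(1) = -2*k - 6
(2) = 10.64*b - 3.29
(3) = 2*(8*sin(y)^4 - 20*sin(y)^2 - 11*cos(y) + 3*cos(3*y) - 8)/(-sin(y)^2 + 2*cos(y))^3
(4) = 8.76*z^2 + 2.46*z + 6.54
(5) = 18*w - 1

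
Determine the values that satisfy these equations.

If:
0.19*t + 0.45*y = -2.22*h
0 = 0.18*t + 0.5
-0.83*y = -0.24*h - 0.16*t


Then:
h = 0.33
t = -2.78
y = -0.44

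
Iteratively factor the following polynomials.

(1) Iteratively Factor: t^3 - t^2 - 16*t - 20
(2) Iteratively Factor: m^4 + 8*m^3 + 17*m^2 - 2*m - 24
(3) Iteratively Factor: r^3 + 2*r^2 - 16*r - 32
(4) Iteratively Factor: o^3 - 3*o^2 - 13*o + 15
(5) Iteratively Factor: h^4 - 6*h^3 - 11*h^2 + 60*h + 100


(1) = (t + 2)*(t^2 - 3*t - 10) = (t - 5)*(t + 2)*(t + 2)
(2) = (m + 3)*(m^3 + 5*m^2 + 2*m - 8) = (m - 1)*(m + 3)*(m^2 + 6*m + 8) = (m - 1)*(m + 2)*(m + 3)*(m + 4)
(3) = (r - 4)*(r^2 + 6*r + 8) = (r - 4)*(r + 2)*(r + 4)
(4) = (o - 1)*(o^2 - 2*o - 15) = (o - 1)*(o + 3)*(o - 5)
(5) = (h - 5)*(h^3 - h^2 - 16*h - 20) = (h - 5)*(h + 2)*(h^2 - 3*h - 10) = (h - 5)*(h + 2)^2*(h - 5)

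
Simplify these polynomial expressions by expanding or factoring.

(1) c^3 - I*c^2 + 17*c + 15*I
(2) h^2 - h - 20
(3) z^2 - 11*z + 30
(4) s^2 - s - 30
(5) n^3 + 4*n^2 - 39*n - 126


(1) = (c - 5*I)*(c + I)*(c + 3*I)
(2) = (h - 5)*(h + 4)
(3) = (z - 6)*(z - 5)
(4) = (s - 6)*(s + 5)
(5) = (n - 6)*(n + 3)*(n + 7)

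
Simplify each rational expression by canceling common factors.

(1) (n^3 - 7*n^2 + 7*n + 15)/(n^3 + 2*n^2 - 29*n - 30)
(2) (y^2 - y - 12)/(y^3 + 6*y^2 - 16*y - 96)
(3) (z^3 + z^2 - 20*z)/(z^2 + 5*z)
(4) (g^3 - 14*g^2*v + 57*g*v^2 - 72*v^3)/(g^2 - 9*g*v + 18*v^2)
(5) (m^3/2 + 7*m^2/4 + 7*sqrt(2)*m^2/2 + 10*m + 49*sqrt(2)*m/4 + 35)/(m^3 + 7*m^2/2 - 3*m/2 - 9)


(1) = (n - 3)/(n + 6)
(2) = (y + 3)/(y^2 + 10*y + 24)
(3) = z - 4
(4) = (-g^2 + 11*g*v - 24*v^2)/(-g + 6*v)
(5) = (4*m^3 + m^2*(14 + 28*sqrt(2)) + m*(80 + 98*sqrt(2)) + 280)/(8*m^3 + 28*m^2 - 12*m - 72)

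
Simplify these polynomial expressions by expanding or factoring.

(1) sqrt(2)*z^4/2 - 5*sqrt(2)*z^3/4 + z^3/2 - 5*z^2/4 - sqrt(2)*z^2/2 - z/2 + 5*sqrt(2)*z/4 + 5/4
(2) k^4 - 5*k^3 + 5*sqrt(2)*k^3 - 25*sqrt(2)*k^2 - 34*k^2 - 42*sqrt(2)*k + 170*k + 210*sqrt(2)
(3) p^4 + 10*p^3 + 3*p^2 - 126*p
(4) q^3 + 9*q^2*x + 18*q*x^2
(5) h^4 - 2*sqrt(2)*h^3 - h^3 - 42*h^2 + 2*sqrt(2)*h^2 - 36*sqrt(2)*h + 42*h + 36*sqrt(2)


(1) = (z - 5/2)*(z - 1)*(z + 1)*(sqrt(2)*z/2 + 1/2)
(2) = (k - 5)*(k - 3*sqrt(2))*(k + sqrt(2))*(k + 7*sqrt(2))
(3) = p*(p - 3)*(p + 6)*(p + 7)
(4) = q*(q + 3*x)*(q + 6*x)
(5) = (h - 1)*(h - 6*sqrt(2))*(h + sqrt(2))*(h + 3*sqrt(2))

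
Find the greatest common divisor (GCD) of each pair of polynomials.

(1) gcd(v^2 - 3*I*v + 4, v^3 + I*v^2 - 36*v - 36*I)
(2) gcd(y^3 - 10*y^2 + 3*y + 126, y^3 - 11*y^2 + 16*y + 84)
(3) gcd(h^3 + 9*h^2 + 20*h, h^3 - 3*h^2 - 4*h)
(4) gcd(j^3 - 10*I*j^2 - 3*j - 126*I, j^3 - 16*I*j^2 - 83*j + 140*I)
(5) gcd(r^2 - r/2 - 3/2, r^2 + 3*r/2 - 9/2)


(1) = v + I
(2) = gcd((y - 7)*(y - 6)*(y + 3), (y - 7)*(y - 6)*(y + 2)) = y^2 - 13*y + 42
(3) = h
(4) = gcd((j - 7*I)*(j - 6*I)*(j + 3*I), (j - 7*I)*(j - 5*I)*(j - 4*I)) = j - 7*I
(5) = gcd((r - 3/2)*(r + 1), (r - 3/2)*(r + 3)) = r - 3/2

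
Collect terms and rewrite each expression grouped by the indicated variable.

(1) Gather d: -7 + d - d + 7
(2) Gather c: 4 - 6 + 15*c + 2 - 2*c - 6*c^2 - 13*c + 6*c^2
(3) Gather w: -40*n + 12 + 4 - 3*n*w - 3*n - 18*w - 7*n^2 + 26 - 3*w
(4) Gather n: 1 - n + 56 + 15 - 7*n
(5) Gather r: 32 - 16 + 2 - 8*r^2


(1) = 0
(2) = 0
(3) = -7*n^2 - 43*n + w*(-3*n - 21) + 42
(4) = 72 - 8*n
(5) = 18 - 8*r^2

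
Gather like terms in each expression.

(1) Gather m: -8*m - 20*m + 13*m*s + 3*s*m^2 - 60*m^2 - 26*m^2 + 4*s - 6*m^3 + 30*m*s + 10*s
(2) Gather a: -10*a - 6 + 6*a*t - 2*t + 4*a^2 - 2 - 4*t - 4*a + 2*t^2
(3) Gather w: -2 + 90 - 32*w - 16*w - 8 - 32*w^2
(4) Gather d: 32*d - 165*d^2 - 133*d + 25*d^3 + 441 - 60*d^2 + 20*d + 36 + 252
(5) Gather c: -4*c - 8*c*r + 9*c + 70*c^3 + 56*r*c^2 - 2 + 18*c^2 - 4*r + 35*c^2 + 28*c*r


(1) = -6*m^3 + m^2*(3*s - 86) + m*(43*s - 28) + 14*s
(2) = 4*a^2 + a*(6*t - 14) + 2*t^2 - 6*t - 8
(3) = -32*w^2 - 48*w + 80
(4) = 25*d^3 - 225*d^2 - 81*d + 729
(5) = 70*c^3 + c^2*(56*r + 53) + c*(20*r + 5) - 4*r - 2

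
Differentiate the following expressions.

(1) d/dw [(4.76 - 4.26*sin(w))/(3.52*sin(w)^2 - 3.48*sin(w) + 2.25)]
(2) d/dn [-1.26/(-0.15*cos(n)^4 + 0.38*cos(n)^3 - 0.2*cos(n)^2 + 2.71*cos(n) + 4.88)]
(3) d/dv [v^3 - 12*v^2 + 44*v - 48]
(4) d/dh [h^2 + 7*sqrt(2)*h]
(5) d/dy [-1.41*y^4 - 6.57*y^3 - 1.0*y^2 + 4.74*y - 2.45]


(1) = (14.9952*sin(w)^2 - 33.5104*sin(w) + 6.9798)*cos(w)/(12.3904*sin(w)^4 - 24.4992*sin(w)^3 + 27.9504*sin(w)^2 - 15.66*sin(w) + 5.0625)
(2) = (0.756*cos(n)^3 - 1.4364*cos(n)^2 + 0.504*cos(n) - 3.4146)*sin(n)/(-0.15*cos(n)^4 + 0.38*cos(n)^3 - 0.2*cos(n)^2 + 2.71*cos(n) + 4.88)^2
(3) = 3*v^2 - 24*v + 44
(4) = 2*h + 7*sqrt(2)
(5) = -5.64*y^3 - 19.71*y^2 - 2.0*y + 4.74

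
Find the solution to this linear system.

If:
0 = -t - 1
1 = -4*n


Then:
n = -1/4
t = -1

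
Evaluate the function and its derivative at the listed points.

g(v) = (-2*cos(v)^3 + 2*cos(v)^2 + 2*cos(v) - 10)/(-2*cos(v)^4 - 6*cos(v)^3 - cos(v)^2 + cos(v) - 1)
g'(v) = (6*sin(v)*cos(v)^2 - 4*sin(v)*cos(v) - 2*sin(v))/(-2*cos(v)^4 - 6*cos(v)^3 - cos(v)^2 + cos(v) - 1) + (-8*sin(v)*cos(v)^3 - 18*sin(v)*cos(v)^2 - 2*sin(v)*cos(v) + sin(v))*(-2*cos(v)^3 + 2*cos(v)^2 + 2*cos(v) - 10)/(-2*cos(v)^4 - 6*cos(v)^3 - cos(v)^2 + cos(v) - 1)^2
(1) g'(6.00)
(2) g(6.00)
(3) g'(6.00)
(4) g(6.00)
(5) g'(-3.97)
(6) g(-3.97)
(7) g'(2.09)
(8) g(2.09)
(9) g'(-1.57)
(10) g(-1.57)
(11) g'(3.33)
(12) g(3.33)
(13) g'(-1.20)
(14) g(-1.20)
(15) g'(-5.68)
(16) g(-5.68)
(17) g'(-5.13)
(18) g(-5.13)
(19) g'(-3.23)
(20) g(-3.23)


(1) = -0.88
(2) = 1.00
(3) = -0.88
(4) = 1.00
(5) = 47.05
(6) = 14.09
(7) = 9.06
(8) = 9.07
(9) = 7.99
(10) = 10.01
(11) = -15.15
(12) = -9.27
(13) = -19.95
(14) = 8.36
(15) = 3.17
(16) = 1.58
(17) = 20.44
(18) = 7.41
(19) = 5.94
(20) = -8.26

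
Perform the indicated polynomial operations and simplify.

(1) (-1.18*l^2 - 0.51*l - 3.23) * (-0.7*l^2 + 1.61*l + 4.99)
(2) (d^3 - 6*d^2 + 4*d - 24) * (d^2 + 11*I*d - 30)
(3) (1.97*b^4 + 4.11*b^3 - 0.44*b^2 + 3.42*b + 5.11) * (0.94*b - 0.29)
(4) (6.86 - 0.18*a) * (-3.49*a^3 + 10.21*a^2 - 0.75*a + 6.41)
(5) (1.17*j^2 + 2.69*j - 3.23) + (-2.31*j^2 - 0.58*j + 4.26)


(1) = 0.826*l^4 - 1.5428*l^3 - 4.4483*l^2 - 7.7452*l - 16.1177
(2) = d^5 - 6*d^4 + 11*I*d^4 - 26*d^3 - 66*I*d^3 + 156*d^2 + 44*I*d^2 - 120*d - 264*I*d + 720
(3) = 1.8518*b^5 + 3.2921*b^4 - 1.6055*b^3 + 3.3424*b^2 + 3.8116*b - 1.4819
(4) = 0.6282*a^4 - 25.7792*a^3 + 70.1756*a^2 - 6.2988*a + 43.9726
(5) = -1.14*j^2 + 2.11*j + 1.03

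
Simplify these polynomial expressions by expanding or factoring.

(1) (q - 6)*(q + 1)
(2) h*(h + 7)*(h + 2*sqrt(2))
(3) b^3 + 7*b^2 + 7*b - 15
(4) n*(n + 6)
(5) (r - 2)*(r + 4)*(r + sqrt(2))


(1) = q^2 - 5*q - 6
(2) = h^3 + 2*sqrt(2)*h^2 + 7*h^2 + 14*sqrt(2)*h
(3) = (b - 1)*(b + 3)*(b + 5)
(4) = n^2 + 6*n
(5) = r^3 + sqrt(2)*r^2 + 2*r^2 - 8*r + 2*sqrt(2)*r - 8*sqrt(2)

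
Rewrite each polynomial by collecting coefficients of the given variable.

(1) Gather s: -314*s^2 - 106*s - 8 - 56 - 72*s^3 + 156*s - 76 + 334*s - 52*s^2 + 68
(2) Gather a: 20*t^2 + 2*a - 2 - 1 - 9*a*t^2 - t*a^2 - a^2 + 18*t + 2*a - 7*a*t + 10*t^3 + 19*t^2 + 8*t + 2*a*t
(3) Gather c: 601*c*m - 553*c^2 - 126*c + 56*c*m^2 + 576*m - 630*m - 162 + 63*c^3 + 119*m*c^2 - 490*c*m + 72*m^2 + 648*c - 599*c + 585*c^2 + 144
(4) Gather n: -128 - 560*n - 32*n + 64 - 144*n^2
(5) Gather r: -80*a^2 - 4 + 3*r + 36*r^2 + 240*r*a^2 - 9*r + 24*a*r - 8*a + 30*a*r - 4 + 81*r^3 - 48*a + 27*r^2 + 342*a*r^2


(1) = -72*s^3 - 366*s^2 + 384*s - 72
(2) = a^2*(-t - 1) + a*(-9*t^2 - 5*t + 4) + 10*t^3 + 39*t^2 + 26*t - 3
(3) = 63*c^3 + c^2*(119*m + 32) + c*(56*m^2 + 111*m - 77) + 72*m^2 - 54*m - 18
(4) = -144*n^2 - 592*n - 64
(5) = -80*a^2 - 56*a + 81*r^3 + r^2*(342*a + 63) + r*(240*a^2 + 54*a - 6) - 8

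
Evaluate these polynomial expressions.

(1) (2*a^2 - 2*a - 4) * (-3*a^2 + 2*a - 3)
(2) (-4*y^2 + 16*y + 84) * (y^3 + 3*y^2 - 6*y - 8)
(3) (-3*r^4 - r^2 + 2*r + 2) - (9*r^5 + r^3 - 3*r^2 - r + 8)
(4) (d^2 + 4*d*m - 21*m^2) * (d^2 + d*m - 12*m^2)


(1) = -6*a^4 + 10*a^3 + 2*a^2 - 2*a + 12
(2) = -4*y^5 + 4*y^4 + 156*y^3 + 188*y^2 - 632*y - 672
(3) = -9*r^5 - 3*r^4 - r^3 + 2*r^2 + 3*r - 6
(4) = d^4 + 5*d^3*m - 29*d^2*m^2 - 69*d*m^3 + 252*m^4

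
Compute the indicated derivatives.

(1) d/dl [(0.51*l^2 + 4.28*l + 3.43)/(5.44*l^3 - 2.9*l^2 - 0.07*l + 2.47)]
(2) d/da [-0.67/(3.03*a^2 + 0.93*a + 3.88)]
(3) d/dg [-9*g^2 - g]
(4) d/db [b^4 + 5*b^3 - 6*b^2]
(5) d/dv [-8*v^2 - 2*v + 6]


(1) = (-2.7744*l^4 - 46.5664*l^3 - 43.6013*l^2 + 22.4134*l + 10.8117)/(29.5936*l^6 - 31.552*l^5 + 7.6484*l^4 + 27.2796*l^3 - 14.3211*l^2 - 0.3458*l + 6.1009)
(2) = (4.0602*a + 0.6231)/(3.03*a^2 + 0.93*a + 3.88)^2
(3) = -18*g - 1
(4) = b*(4*b^2 + 15*b - 12)
(5) = -16*v - 2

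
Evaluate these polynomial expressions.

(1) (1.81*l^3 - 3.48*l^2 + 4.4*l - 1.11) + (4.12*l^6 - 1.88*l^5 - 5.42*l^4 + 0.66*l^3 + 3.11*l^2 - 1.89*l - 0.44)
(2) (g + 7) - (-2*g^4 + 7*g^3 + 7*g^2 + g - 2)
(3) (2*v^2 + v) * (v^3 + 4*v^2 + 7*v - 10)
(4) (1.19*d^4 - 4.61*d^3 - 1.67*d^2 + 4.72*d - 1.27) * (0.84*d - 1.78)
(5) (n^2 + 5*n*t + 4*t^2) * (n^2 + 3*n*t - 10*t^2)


(1) = 4.12*l^6 - 1.88*l^5 - 5.42*l^4 + 2.47*l^3 - 0.37*l^2 + 2.51*l - 1.55
(2) = 2*g^4 - 7*g^3 - 7*g^2 + 9
(3) = 2*v^5 + 9*v^4 + 18*v^3 - 13*v^2 - 10*v
(4) = 0.9996*d^5 - 5.9906*d^4 + 6.803*d^3 + 6.9374*d^2 - 9.4684*d + 2.2606
(5) = n^4 + 8*n^3*t + 9*n^2*t^2 - 38*n*t^3 - 40*t^4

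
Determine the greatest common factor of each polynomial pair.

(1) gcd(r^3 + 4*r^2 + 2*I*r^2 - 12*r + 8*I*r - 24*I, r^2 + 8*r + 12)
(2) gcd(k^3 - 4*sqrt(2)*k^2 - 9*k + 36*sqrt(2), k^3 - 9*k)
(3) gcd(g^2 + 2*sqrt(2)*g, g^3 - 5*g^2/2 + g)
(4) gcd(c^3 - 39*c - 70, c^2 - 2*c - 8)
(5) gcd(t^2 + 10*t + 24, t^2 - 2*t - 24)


(1) = r + 6
(2) = gcd((k - 3)*(k + 3)*(k - 4*sqrt(2)), k*(k - 3)*(k + 3)) = k^2 - 9
(3) = gcd(g*(g + 2*sqrt(2)), g*(g - 2)*(g - 1/2)) = g
(4) = c + 2
(5) = gcd((t + 4)*(t + 6), (t - 6)*(t + 4)) = t + 4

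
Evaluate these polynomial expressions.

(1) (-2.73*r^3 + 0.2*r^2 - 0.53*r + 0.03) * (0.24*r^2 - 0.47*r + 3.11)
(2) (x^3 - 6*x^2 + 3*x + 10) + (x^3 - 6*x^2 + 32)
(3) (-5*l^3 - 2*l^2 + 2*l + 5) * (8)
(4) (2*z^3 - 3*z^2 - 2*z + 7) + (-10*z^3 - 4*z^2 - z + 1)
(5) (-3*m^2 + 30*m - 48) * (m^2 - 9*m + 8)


(1) = -0.6552*r^5 + 1.3311*r^4 - 8.7115*r^3 + 0.8783*r^2 - 1.6624*r + 0.0933
(2) = 2*x^3 - 12*x^2 + 3*x + 42
(3) = -40*l^3 - 16*l^2 + 16*l + 40
(4) = -8*z^3 - 7*z^2 - 3*z + 8
(5) = -3*m^4 + 57*m^3 - 342*m^2 + 672*m - 384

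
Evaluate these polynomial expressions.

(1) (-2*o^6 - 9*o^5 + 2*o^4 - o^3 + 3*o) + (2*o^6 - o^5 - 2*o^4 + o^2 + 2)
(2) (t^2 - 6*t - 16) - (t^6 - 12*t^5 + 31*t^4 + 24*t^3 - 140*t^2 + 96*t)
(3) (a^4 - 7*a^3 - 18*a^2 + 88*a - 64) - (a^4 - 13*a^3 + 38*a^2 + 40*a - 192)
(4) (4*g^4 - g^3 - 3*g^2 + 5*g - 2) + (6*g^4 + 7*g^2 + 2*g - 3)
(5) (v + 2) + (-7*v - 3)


(1) = -10*o^5 - o^3 + o^2 + 3*o + 2
(2) = -t^6 + 12*t^5 - 31*t^4 - 24*t^3 + 141*t^2 - 102*t - 16
(3) = 6*a^3 - 56*a^2 + 48*a + 128
(4) = 10*g^4 - g^3 + 4*g^2 + 7*g - 5
(5) = -6*v - 1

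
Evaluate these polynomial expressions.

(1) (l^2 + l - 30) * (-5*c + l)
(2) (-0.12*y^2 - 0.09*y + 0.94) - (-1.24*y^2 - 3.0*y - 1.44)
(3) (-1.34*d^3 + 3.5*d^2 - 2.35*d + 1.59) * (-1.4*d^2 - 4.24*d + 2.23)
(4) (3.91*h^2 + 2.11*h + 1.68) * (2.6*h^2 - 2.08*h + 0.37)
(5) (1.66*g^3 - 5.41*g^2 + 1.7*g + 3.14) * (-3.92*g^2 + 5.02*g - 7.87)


(1) = -5*c*l^2 - 5*c*l + 150*c + l^3 + l^2 - 30*l
(2) = 1.12*y^2 + 2.91*y + 2.38
(3) = 1.876*d^5 + 0.7816*d^4 - 14.5382*d^3 + 15.543*d^2 - 11.9821*d + 3.5457
(4) = 10.166*h^4 - 2.6468*h^3 + 1.4259*h^2 - 2.7137*h + 0.6216
(5) = -6.5072*g^5 + 29.5404*g^4 - 46.8864*g^3 + 38.8019*g^2 + 2.3838*g - 24.7118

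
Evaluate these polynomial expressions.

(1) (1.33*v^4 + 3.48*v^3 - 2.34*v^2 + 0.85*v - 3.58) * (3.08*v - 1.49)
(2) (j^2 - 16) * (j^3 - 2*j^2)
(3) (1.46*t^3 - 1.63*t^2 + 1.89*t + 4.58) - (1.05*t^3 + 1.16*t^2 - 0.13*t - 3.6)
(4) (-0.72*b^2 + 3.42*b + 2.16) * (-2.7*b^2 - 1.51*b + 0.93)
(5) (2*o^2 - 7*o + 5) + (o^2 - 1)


(1) = 4.0964*v^5 + 8.7367*v^4 - 12.3924*v^3 + 6.1046*v^2 - 12.2929*v + 5.3342
(2) = j^5 - 2*j^4 - 16*j^3 + 32*j^2
(3) = 0.41*t^3 - 2.79*t^2 + 2.02*t + 8.18
(4) = 1.944*b^4 - 8.1468*b^3 - 11.6658*b^2 - 0.081*b + 2.0088
(5) = 3*o^2 - 7*o + 4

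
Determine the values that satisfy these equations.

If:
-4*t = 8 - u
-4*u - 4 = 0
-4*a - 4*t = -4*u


Then:
a = 5/4
t = -9/4
u = -1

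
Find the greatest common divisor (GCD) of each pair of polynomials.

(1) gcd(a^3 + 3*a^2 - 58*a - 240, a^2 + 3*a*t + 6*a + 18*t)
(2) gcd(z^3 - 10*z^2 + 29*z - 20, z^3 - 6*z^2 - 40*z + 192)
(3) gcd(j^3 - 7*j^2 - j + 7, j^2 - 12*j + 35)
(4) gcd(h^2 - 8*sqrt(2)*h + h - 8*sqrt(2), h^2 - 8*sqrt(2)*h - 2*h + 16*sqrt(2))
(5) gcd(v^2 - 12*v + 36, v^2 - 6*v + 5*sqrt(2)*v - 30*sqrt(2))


(1) = gcd((a - 8)*(a + 5)*(a + 6), (a + 6)*(a + 3*t)) = a + 6
(2) = gcd((z - 5)*(z - 4)*(z - 1), (z - 8)*(z - 4)*(z + 6)) = z - 4
(3) = j - 7
(4) = gcd((h + 1)*(h - 8*sqrt(2)), (h - 2)*(h - 8*sqrt(2))) = h - 8*sqrt(2)
(5) = v - 6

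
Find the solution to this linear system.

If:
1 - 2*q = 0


Then:
q = 1/2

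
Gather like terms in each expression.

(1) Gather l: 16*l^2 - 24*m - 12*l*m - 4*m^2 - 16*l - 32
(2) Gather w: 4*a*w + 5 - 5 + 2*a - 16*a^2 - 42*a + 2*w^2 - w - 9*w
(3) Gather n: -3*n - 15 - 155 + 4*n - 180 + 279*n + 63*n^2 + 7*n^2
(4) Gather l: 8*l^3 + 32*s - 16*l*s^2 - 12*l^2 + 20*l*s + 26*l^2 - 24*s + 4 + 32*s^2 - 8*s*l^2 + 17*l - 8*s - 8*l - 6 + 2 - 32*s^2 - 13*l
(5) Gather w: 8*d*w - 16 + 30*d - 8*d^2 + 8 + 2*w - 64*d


(1) = 16*l^2 + l*(-12*m - 16) - 4*m^2 - 24*m - 32
(2) = -16*a^2 - 40*a + 2*w^2 + w*(4*a - 10)
(3) = 70*n^2 + 280*n - 350
(4) = 8*l^3 + l^2*(14 - 8*s) + l*(-16*s^2 + 20*s - 4)
(5) = -8*d^2 - 34*d + w*(8*d + 2) - 8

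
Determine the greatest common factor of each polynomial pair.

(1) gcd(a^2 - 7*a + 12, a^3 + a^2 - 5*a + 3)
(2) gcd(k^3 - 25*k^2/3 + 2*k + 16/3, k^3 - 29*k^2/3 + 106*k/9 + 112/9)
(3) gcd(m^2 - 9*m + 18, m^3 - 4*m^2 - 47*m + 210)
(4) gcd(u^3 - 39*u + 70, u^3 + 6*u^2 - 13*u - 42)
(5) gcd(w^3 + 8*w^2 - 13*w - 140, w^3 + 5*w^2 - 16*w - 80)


(1) = 1
(2) = k^2 - 22*k/3 - 16/3
(3) = m - 6
(4) = gcd((u - 5)*(u - 2)*(u + 7), (u - 3)*(u + 2)*(u + 7)) = u + 7
(5) = w^2 + w - 20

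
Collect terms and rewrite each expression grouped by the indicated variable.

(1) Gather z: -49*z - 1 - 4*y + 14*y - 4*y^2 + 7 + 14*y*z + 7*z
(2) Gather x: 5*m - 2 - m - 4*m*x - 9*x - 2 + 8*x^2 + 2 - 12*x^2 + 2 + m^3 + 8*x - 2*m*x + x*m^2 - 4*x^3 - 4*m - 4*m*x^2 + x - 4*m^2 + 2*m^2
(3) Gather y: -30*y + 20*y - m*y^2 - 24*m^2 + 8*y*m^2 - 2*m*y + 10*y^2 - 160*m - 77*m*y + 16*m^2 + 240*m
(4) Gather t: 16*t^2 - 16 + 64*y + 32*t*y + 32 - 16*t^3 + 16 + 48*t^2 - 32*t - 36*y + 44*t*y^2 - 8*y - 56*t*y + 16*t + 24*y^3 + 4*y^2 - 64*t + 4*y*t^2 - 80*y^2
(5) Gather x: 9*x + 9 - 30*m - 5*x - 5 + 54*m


(1) = -4*y^2 + 10*y + z*(14*y - 42) + 6
(2) = m^3 - 2*m^2 - 4*x^3 + x^2*(-4*m - 4) + x*(m^2 - 6*m)
(3) = -8*m^2 + 80*m + y^2*(10 - m) + y*(8*m^2 - 79*m - 10)
(4) = -16*t^3 + t^2*(4*y + 64) + t*(44*y^2 - 24*y - 80) + 24*y^3 - 76*y^2 + 20*y + 32
(5) = 24*m + 4*x + 4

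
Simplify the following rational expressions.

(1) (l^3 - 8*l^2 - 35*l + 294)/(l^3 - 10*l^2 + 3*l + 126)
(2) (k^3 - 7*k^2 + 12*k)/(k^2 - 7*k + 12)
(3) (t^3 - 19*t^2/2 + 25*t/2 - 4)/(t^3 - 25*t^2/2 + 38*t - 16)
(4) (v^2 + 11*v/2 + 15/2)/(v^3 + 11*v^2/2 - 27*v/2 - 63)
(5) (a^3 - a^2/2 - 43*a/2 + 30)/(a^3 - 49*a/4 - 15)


(1) = (l^2 - l - 42)/(l^2 - 3*l - 18)
(2) = k
(3) = (t - 1)/(t - 4)
(4) = (2*v + 5)/(2*v^2 + 5*v - 42)
(5) = (4*a^2 + 14*a - 30)/(4*a^2 + 16*a + 15)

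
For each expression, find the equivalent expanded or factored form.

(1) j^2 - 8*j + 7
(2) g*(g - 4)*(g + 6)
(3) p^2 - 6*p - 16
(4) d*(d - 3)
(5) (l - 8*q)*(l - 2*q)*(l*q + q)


(1) = (j - 7)*(j - 1)
(2) = g^3 + 2*g^2 - 24*g
(3) = (p - 8)*(p + 2)
(4) = d^2 - 3*d
(5) = l^3*q - 10*l^2*q^2 + l^2*q + 16*l*q^3 - 10*l*q^2 + 16*q^3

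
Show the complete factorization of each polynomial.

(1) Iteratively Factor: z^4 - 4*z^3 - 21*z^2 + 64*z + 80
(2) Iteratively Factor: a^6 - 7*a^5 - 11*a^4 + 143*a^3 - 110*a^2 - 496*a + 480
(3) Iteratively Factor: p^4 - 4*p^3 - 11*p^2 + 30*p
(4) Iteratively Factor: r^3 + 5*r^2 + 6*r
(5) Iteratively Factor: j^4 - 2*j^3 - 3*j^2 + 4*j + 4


(1) = (z + 1)*(z^3 - 5*z^2 - 16*z + 80) = (z - 4)*(z + 1)*(z^2 - z - 20) = (z - 5)*(z - 4)*(z + 1)*(z + 4)
(2) = (a - 3)*(a^5 - 4*a^4 - 23*a^3 + 74*a^2 + 112*a - 160) = (a - 3)*(a + 2)*(a^4 - 6*a^3 - 11*a^2 + 96*a - 80) = (a - 3)*(a + 2)*(a + 4)*(a^3 - 10*a^2 + 29*a - 20) = (a - 5)*(a - 3)*(a + 2)*(a + 4)*(a^2 - 5*a + 4) = (a - 5)*(a - 4)*(a - 3)*(a + 2)*(a + 4)*(a - 1)
(3) = (p + 3)*(p^3 - 7*p^2 + 10*p) = p*(p + 3)*(p^2 - 7*p + 10) = p*(p - 5)*(p + 3)*(p - 2)
(4) = (r + 2)*(r^2 + 3*r) = r*(r + 2)*(r + 3)
(5) = (j - 2)*(j^3 - 3*j - 2) = (j - 2)*(j + 1)*(j^2 - j - 2) = (j - 2)*(j + 1)^2*(j - 2)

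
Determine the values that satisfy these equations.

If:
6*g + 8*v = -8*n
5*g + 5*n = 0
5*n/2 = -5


Then:
g = 2
n = -2
v = 1/2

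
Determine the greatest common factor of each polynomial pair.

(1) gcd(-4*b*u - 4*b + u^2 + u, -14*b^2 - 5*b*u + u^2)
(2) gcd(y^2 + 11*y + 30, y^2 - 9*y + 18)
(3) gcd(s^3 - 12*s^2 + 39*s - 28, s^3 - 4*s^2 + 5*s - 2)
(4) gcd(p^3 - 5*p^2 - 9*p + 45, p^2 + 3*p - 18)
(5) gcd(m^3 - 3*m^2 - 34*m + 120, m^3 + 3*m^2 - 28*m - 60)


(1) = 1
(2) = 1
(3) = gcd((s - 7)*(s - 4)*(s - 1), (s - 2)*(s - 1)^2) = s - 1
(4) = p - 3
(5) = gcd((m - 5)*(m - 4)*(m + 6), (m - 5)*(m + 2)*(m + 6)) = m^2 + m - 30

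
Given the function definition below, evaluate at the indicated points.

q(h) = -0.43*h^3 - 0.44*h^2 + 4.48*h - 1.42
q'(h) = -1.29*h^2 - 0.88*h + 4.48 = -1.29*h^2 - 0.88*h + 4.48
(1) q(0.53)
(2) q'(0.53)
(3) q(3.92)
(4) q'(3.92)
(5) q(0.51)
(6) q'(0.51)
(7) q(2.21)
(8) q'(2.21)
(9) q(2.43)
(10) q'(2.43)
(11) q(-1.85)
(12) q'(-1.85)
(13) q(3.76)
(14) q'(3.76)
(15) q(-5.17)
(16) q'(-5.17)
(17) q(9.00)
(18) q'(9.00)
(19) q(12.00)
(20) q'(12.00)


(1) = 0.77
(2) = 3.65
(3) = -16.52
(4) = -18.79
(5) = 0.69
(6) = 3.70
(7) = 1.69
(8) = -3.77
(9) = 0.70
(10) = -5.28
(11) = -8.49
(12) = 1.69
(13) = -13.65
(14) = -17.07
(15) = 23.08
(16) = -25.45
(17) = -310.21
(18) = -107.93
(19) = -754.06
(20) = -191.84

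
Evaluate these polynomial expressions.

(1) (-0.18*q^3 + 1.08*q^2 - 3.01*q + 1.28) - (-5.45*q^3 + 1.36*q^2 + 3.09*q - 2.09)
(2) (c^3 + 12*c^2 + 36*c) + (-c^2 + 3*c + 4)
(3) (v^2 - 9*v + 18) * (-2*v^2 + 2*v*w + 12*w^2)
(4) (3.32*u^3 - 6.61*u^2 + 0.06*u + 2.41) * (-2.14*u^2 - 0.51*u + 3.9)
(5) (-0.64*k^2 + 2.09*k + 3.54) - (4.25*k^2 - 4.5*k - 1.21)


(1) = 5.27*q^3 - 0.28*q^2 - 6.1*q + 3.37
(2) = c^3 + 11*c^2 + 39*c + 4
(3) = -2*v^4 + 2*v^3*w + 18*v^3 + 12*v^2*w^2 - 18*v^2*w - 36*v^2 - 108*v*w^2 + 36*v*w + 216*w^2
(4) = -7.1048*u^5 + 12.4522*u^4 + 16.1907*u^3 - 30.967*u^2 - 0.9951*u + 9.399
(5) = -4.89*k^2 + 6.59*k + 4.75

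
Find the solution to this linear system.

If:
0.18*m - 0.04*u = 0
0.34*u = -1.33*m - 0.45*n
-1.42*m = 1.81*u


Then:
m = 0.00
n = 0.00
u = 0.00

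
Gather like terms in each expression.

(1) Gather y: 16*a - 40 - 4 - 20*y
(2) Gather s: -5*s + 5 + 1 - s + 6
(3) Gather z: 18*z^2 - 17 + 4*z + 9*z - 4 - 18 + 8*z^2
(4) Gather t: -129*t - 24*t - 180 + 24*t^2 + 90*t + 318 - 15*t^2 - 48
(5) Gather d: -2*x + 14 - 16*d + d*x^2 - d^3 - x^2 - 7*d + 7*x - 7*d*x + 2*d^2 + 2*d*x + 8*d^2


(1) = 16*a - 20*y - 44
(2) = 12 - 6*s
(3) = 26*z^2 + 13*z - 39
(4) = 9*t^2 - 63*t + 90
(5) = -d^3 + 10*d^2 + d*(x^2 - 5*x - 23) - x^2 + 5*x + 14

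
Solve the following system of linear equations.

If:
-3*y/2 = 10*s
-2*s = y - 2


Then:
s = -3/7
y = 20/7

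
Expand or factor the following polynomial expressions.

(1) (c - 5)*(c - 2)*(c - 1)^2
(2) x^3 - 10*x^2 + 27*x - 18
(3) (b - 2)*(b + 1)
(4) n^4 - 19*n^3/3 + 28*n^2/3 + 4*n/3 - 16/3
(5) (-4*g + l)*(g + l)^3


(1) = c^4 - 9*c^3 + 25*c^2 - 27*c + 10
(2) = (x - 6)*(x - 3)*(x - 1)
(3) = b^2 - b - 2
(4) = (n - 4)*(n - 2)*(n - 1)*(n + 2/3)
(5) = -4*g^4 - 11*g^3*l - 9*g^2*l^2 - g*l^3 + l^4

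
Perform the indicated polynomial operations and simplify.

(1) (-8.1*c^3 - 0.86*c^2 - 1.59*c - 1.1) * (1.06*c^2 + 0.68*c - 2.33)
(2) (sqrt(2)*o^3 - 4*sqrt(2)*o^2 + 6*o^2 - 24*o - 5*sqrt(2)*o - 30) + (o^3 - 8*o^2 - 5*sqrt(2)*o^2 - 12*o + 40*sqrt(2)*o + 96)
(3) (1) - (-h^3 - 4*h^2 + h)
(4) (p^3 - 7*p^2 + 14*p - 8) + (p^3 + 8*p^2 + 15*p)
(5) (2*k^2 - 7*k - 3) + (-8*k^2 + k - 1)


(1) = -8.586*c^5 - 6.4196*c^4 + 16.6028*c^3 - 0.2434*c^2 + 2.9567*c + 2.563
(2) = o^3 + sqrt(2)*o^3 - 9*sqrt(2)*o^2 - 2*o^2 - 36*o + 35*sqrt(2)*o + 66
(3) = h^3 + 4*h^2 - h + 1
(4) = 2*p^3 + p^2 + 29*p - 8
(5) = -6*k^2 - 6*k - 4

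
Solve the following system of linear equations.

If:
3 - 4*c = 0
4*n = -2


Then:
c = 3/4
n = -1/2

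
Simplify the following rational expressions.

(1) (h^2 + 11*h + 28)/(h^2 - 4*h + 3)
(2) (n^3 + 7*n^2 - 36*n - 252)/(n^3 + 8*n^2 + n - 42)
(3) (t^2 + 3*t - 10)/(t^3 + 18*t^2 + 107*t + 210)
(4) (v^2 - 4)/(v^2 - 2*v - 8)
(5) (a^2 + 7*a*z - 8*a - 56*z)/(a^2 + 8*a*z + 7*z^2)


(1) = (h^2 + 11*h + 28)/(h^2 - 4*h + 3)
(2) = (n^2 - 36)/(n^2 + n - 6)
(3) = (t - 2)/(t^2 + 13*t + 42)
(4) = (v - 2)/(v - 4)
(5) = (a - 8)/(a + z)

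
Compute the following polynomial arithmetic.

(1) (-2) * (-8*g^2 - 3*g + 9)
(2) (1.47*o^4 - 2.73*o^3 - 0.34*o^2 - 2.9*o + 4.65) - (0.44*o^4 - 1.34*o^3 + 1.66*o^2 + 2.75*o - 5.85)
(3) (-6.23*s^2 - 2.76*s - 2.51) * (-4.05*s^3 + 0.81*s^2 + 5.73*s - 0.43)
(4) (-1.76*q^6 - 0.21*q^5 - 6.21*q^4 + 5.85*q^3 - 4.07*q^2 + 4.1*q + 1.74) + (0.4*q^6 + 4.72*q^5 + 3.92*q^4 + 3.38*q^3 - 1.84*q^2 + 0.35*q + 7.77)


(1) = 16*g^2 + 6*g - 18
(2) = 1.03*o^4 - 1.39*o^3 - 2.0*o^2 - 5.65*o + 10.5
(3) = 25.2315*s^5 + 6.1317*s^4 - 27.768*s^3 - 15.169*s^2 - 13.1955*s + 1.0793
(4) = -1.36*q^6 + 4.51*q^5 - 2.29*q^4 + 9.23*q^3 - 5.91*q^2 + 4.45*q + 9.51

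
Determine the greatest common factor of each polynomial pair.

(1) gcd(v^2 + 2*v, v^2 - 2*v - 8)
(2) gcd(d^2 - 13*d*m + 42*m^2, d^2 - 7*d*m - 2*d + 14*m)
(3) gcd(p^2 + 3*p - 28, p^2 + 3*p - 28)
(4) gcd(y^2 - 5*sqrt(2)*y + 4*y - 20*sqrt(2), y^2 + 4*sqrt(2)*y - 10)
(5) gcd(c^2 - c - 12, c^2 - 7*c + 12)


(1) = gcd(v*(v + 2), (v - 4)*(v + 2)) = v + 2
(2) = d - 7*m
(3) = p^2 + 3*p - 28
(4) = 1
(5) = gcd((c - 4)*(c + 3), (c - 4)*(c - 3)) = c - 4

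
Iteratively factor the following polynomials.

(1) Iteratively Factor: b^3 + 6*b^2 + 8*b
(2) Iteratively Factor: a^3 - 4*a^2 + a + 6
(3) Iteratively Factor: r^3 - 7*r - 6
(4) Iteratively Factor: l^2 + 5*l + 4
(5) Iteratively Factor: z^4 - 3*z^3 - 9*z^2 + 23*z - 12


(1) = (b)*(b^2 + 6*b + 8) = b*(b + 4)*(b + 2)
(2) = (a - 3)*(a^2 - a - 2) = (a - 3)*(a - 2)*(a + 1)
(3) = (r + 2)*(r^2 - 2*r - 3) = (r - 3)*(r + 2)*(r + 1)
(4) = (l + 1)*(l + 4)
(5) = (z + 3)*(z^3 - 6*z^2 + 9*z - 4) = (z - 1)*(z + 3)*(z^2 - 5*z + 4) = (z - 1)^2*(z + 3)*(z - 4)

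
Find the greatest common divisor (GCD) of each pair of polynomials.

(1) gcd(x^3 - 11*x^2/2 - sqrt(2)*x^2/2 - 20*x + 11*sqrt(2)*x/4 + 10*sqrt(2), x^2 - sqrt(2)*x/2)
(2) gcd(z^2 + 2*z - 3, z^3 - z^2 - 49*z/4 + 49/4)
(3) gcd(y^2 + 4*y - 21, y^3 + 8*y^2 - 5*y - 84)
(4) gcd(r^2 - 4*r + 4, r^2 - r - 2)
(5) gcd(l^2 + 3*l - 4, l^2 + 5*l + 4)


(1) = gcd((x - 8)*(x + 5/2)*(x - sqrt(2)/2), x*(x - sqrt(2)/2)) = x - sqrt(2)/2
(2) = z - 1
(3) = y^2 + 4*y - 21
(4) = gcd((r - 2)^2, (r - 2)*(r + 1)) = r - 2
(5) = gcd((l - 1)*(l + 4), (l + 1)*(l + 4)) = l + 4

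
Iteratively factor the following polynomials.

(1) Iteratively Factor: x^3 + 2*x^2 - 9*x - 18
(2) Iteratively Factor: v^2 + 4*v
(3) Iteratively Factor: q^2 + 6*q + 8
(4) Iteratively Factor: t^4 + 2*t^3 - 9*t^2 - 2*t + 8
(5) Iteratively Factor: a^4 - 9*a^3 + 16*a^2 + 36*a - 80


(1) = (x + 3)*(x^2 - x - 6) = (x + 2)*(x + 3)*(x - 3)
(2) = (v + 4)*(v)
(3) = (q + 2)*(q + 4)
(4) = (t - 2)*(t^3 + 4*t^2 - t - 4) = (t - 2)*(t - 1)*(t^2 + 5*t + 4) = (t - 2)*(t - 1)*(t + 1)*(t + 4)
(5) = (a + 2)*(a^3 - 11*a^2 + 38*a - 40) = (a - 5)*(a + 2)*(a^2 - 6*a + 8) = (a - 5)*(a - 4)*(a + 2)*(a - 2)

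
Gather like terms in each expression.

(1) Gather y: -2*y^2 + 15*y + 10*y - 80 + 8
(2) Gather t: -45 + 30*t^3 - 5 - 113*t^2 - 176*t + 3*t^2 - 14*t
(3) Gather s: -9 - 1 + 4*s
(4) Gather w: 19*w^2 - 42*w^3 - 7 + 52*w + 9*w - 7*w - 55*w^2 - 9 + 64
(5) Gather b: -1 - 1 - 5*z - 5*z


(1) = -2*y^2 + 25*y - 72
(2) = 30*t^3 - 110*t^2 - 190*t - 50
(3) = 4*s - 10
(4) = -42*w^3 - 36*w^2 + 54*w + 48
(5) = -10*z - 2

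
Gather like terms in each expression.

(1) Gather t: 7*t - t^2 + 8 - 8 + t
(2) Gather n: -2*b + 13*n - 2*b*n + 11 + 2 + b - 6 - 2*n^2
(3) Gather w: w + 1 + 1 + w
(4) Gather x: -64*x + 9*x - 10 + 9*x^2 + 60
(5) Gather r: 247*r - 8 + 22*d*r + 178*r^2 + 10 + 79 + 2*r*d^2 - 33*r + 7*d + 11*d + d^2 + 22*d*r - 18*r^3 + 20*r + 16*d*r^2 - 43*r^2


(1) = -t^2 + 8*t
(2) = -b - 2*n^2 + n*(13 - 2*b) + 7
(3) = 2*w + 2
(4) = 9*x^2 - 55*x + 50
(5) = d^2 + 18*d - 18*r^3 + r^2*(16*d + 135) + r*(2*d^2 + 44*d + 234) + 81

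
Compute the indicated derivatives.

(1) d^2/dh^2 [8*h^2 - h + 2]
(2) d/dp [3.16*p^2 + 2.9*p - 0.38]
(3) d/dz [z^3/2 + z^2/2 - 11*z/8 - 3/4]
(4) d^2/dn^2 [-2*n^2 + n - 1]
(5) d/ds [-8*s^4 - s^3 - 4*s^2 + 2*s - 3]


(1) = 16
(2) = 6.32*p + 2.9
(3) = 3*z^2/2 + z - 11/8
(4) = -4
(5) = -32*s^3 - 3*s^2 - 8*s + 2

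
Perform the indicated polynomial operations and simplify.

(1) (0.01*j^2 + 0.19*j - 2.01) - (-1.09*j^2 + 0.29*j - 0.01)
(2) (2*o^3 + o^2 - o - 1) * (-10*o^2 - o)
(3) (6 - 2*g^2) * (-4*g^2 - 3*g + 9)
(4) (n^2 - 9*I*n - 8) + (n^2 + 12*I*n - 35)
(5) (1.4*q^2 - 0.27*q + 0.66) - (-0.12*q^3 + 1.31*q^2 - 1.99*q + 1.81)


(1) = 1.1*j^2 - 0.1*j - 2.0
(2) = -20*o^5 - 12*o^4 + 9*o^3 + 11*o^2 + o
(3) = 8*g^4 + 6*g^3 - 42*g^2 - 18*g + 54
(4) = 2*n^2 + 3*I*n - 43
(5) = 0.12*q^3 + 0.09*q^2 + 1.72*q - 1.15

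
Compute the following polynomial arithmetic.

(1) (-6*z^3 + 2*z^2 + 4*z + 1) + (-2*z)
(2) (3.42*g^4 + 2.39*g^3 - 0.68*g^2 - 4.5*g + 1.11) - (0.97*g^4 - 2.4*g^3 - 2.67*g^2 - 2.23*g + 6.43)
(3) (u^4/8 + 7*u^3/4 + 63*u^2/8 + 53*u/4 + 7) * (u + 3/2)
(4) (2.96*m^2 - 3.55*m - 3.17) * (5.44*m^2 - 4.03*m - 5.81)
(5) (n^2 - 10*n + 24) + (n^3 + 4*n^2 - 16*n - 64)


(1) = -6*z^3 + 2*z^2 + 2*z + 1
(2) = 2.45*g^4 + 4.79*g^3 + 1.99*g^2 - 2.27*g - 5.32
(3) = u^5/8 + 31*u^4/16 + 21*u^3/2 + 401*u^2/16 + 215*u/8 + 21/2
(4) = 16.1024*m^4 - 31.2408*m^3 - 20.1359*m^2 + 33.4006*m + 18.4177
(5) = n^3 + 5*n^2 - 26*n - 40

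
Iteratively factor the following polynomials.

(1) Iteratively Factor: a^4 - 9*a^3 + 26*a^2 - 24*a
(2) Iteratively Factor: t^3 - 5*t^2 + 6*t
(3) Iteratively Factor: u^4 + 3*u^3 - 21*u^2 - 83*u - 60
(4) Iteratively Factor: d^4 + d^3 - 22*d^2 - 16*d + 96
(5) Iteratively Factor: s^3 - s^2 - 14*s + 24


(1) = (a)*(a^3 - 9*a^2 + 26*a - 24) = a*(a - 3)*(a^2 - 6*a + 8) = a*(a - 3)*(a - 2)*(a - 4)
(2) = (t - 3)*(t^2 - 2*t) = t*(t - 3)*(t - 2)
(3) = (u + 1)*(u^3 + 2*u^2 - 23*u - 60) = (u + 1)*(u + 4)*(u^2 - 2*u - 15) = (u - 5)*(u + 1)*(u + 4)*(u + 3)
(4) = (d + 3)*(d^3 - 2*d^2 - 16*d + 32) = (d - 2)*(d + 3)*(d^2 - 16) = (d - 2)*(d + 3)*(d + 4)*(d - 4)
(5) = (s + 4)*(s^2 - 5*s + 6) = (s - 2)*(s + 4)*(s - 3)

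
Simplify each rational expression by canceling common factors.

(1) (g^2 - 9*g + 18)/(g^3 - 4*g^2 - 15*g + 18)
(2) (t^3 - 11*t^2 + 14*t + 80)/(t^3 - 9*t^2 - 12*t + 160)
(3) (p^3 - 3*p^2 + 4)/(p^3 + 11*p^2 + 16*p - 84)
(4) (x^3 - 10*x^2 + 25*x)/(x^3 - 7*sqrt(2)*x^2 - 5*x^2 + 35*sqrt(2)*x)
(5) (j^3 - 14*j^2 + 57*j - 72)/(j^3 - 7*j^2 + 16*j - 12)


(1) = (g - 3)/(g^2 + 2*g - 3)
(2) = (t + 2)/(t + 4)
(3) = (p^2 - p - 2)/(p^2 + 13*p + 42)
(4) = (x - 5)/(x - 7*sqrt(2))
(5) = (j^2 - 11*j + 24)/(j^2 - 4*j + 4)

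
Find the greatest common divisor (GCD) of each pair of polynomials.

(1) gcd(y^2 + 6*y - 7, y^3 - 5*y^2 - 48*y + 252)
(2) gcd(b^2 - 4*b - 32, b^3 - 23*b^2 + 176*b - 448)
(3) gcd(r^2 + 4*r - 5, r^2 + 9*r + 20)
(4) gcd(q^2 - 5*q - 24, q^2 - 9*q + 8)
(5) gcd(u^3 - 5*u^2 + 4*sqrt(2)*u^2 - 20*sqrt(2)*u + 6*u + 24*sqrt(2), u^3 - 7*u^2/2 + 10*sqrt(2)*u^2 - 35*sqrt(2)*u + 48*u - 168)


(1) = gcd((y - 1)*(y + 7), (y - 6)^2*(y + 7)) = y + 7
(2) = gcd((b - 8)*(b + 4), (b - 8)^2*(b - 7)) = b - 8
(3) = r + 5
(4) = gcd((q - 8)*(q + 3), (q - 8)*(q - 1)) = q - 8
(5) = gcd((u - 3)*(u - 2)*(u + 4*sqrt(2)), (u - 7/2)*(u + 4*sqrt(2))*(u + 6*sqrt(2))) = u + 4*sqrt(2)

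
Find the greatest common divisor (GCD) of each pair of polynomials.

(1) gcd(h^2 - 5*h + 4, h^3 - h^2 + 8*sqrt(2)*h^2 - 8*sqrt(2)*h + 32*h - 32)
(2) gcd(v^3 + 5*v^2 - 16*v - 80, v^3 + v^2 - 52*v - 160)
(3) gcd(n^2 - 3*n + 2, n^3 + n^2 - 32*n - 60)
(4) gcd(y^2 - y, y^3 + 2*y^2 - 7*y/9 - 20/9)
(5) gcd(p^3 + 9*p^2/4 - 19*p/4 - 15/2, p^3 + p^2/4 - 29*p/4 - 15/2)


(1) = h - 1
(2) = v^2 + 9*v + 20
(3) = gcd((n - 2)*(n - 1), (n - 6)*(n + 2)*(n + 5)) = 1
(4) = y - 1
(5) = p + 5/4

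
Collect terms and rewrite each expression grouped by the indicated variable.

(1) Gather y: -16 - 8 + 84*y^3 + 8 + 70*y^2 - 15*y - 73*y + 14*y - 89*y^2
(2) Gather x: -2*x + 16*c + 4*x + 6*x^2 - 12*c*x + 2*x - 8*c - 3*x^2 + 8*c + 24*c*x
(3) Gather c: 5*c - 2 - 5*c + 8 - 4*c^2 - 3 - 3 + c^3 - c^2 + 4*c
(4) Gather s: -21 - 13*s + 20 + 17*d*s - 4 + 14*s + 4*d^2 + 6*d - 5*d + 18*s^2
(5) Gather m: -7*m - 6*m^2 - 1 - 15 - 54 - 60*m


(1) = 84*y^3 - 19*y^2 - 74*y - 16
(2) = 16*c + 3*x^2 + x*(12*c + 4)
(3) = c^3 - 5*c^2 + 4*c
(4) = 4*d^2 + d + 18*s^2 + s*(17*d + 1) - 5
(5) = -6*m^2 - 67*m - 70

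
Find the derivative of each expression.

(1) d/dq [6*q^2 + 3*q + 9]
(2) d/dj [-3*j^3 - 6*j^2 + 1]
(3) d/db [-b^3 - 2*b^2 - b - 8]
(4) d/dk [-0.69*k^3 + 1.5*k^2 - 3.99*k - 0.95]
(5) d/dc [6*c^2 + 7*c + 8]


(1) = 12*q + 3
(2) = 3*j*(-3*j - 4)
(3) = -3*b^2 - 4*b - 1
(4) = -2.07*k^2 + 3.0*k - 3.99
(5) = 12*c + 7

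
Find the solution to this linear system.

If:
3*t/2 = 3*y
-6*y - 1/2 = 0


Then:
t = -1/6
y = -1/12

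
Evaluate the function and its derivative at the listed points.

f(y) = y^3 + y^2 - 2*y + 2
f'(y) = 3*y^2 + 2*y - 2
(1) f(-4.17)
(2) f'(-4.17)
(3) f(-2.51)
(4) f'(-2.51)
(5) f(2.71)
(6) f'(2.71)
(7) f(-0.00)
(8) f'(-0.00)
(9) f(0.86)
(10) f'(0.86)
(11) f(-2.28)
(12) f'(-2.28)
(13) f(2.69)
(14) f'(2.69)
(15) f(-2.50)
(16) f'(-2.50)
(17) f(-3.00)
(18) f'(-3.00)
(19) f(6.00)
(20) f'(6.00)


(1) = -44.78
(2) = 41.83
(3) = -2.49
(4) = 11.88
(5) = 23.83
(6) = 25.45
(7) = 2.00
(8) = -2.00
(9) = 1.66
(10) = 1.94
(11) = -0.09
(12) = 9.04
(13) = 23.32
(14) = 25.09
(15) = -2.38
(16) = 11.75
(17) = -10.00
(18) = 19.00
(19) = 242.00
(20) = 118.00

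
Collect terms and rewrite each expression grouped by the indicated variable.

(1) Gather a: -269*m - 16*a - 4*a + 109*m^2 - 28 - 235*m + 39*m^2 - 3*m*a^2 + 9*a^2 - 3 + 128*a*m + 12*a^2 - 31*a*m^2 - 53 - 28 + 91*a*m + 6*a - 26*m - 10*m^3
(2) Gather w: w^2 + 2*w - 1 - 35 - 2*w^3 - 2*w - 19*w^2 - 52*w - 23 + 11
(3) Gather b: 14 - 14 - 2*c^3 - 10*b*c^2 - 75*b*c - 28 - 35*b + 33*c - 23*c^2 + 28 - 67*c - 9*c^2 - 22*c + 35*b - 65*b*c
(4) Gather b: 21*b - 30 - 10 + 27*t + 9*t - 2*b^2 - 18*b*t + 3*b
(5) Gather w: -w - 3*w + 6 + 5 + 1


(1) = a^2*(21 - 3*m) + a*(-31*m^2 + 219*m - 14) - 10*m^3 + 148*m^2 - 530*m - 112
(2) = -2*w^3 - 18*w^2 - 52*w - 48
(3) = b*(-10*c^2 - 140*c) - 2*c^3 - 32*c^2 - 56*c
(4) = -2*b^2 + b*(24 - 18*t) + 36*t - 40
(5) = 12 - 4*w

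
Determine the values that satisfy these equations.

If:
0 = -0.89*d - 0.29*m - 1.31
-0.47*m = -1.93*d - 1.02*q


Then:
d = -0.302453987730061*q - 0.629550102249489
m = 0.928220858895705*q - 2.58517382413088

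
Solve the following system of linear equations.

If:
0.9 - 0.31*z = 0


Then:
z = 2.90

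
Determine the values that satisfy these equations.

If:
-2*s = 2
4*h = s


Then:
h = -1/4
s = -1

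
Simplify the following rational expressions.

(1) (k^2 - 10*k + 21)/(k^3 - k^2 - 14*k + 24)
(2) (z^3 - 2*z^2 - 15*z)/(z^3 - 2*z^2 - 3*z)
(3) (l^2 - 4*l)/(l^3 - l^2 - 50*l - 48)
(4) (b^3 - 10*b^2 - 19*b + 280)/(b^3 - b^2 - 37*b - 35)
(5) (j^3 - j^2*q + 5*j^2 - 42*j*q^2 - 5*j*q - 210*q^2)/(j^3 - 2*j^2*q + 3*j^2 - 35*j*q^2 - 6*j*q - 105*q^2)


(1) = (k - 7)/(k^2 + 2*k - 8)
(2) = (z^2 - 2*z - 15)/(z^2 - 2*z - 3)
(3) = (l^2 - 4*l)/(l^3 - l^2 - 50*l - 48)
(4) = (b - 8)/(b + 1)
(5) = (j^2 + 6*j*q + 5*j + 30*q)/(j^2 + 5*j*q + 3*j + 15*q)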